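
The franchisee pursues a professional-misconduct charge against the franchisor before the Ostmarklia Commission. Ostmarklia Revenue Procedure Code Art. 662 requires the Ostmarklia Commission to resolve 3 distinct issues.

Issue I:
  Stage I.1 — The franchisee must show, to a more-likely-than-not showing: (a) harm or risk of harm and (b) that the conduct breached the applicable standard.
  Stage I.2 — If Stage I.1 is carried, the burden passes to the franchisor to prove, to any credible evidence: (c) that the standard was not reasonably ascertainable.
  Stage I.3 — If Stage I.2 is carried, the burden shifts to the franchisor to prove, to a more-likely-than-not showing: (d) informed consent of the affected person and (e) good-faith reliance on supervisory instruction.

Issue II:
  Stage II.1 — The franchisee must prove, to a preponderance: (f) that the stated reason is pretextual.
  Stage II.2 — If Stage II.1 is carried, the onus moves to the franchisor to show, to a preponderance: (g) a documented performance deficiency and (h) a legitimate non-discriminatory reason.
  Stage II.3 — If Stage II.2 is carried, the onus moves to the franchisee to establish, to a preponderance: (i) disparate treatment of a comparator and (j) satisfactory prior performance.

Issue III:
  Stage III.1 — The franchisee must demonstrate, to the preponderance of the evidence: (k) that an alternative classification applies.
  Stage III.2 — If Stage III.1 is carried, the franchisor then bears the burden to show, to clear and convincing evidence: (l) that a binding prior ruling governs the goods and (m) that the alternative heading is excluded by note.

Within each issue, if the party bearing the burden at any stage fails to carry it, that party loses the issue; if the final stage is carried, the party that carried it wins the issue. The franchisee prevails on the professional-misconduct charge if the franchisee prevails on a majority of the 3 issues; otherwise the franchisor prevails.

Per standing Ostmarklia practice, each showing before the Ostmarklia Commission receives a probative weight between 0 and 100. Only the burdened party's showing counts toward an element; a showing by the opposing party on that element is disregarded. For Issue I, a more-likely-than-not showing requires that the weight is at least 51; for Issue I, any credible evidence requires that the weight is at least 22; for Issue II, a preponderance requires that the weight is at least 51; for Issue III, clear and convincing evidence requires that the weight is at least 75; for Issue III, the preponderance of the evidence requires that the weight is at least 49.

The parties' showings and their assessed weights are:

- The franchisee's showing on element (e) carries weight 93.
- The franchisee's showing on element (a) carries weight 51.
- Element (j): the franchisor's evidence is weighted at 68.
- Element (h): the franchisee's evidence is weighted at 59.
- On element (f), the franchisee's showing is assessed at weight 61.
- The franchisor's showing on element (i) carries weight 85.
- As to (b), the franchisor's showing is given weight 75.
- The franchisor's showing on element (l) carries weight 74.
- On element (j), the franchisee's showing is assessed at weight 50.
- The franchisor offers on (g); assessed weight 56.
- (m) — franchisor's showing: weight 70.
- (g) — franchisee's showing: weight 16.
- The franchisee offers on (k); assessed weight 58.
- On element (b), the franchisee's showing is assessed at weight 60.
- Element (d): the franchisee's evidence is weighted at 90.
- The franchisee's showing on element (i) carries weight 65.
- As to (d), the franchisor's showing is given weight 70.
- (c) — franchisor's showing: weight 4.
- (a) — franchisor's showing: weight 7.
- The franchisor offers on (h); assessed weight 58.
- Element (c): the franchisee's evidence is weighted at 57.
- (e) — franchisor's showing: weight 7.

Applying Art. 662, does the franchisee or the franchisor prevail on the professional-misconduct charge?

franchisee

— Issue I —
Stage I.1 (franchisee, a more-likely-than-not showing, weight is at least 51): (a) 51 (franchisor's 7 disregarded) ≥ 51 — meets; (b) 60 (franchisor's 75 disregarded) ≥ 51 — meets.
  All elements met. The burden passes to the franchisor.
Stage I.2 (franchisor, any credible evidence, weight is at least 22): (c) 4 (franchisee's 57 disregarded) < 22 — fails.
  Stage I.2 not carried; the franchisor fails its burden.
The franchisee prevails on this issue.
— Issue II —
Stage II.1 (franchisee, a preponderance, weight is at least 51): (f) 61 ≥ 51 — meets.
  The franchisee carries Stage II.1; the franchisor now bears the burden.
Stage II.2 (franchisor, a preponderance, weight is at least 51): (g) 56 (franchisee's 16 disregarded) ≥ 51 — meets; (h) 58 (franchisee's 59 disregarded) ≥ 51 — meets.
  All elements met. The burden passes to the franchisee.
Stage II.3 (franchisee, a preponderance, weight is at least 51): (i) 65 (franchisor's 85 disregarded) ≥ 51 — meets; (j) 50 (franchisor's 68 disregarded) < 51 — fails.
  Not every element is met, so the franchisee fails to carry Stage II.3.
So the franchisor prevails on this issue.
— Issue III —
Stage III.1 — burden on franchisee; standard: the preponderance of the evidence (weight is at least 49).
    (k): 58 ≥ 49 [met]
  The franchisee carries Stage III.1; the franchisor now bears the burden.
Stage III.2 — burden on franchisor; standard: clear and convincing evidence (weight is at least 75).
    (l): 74 < 75 [not met]
    (m): 70 < 75 [not met]
  Stage III.2 not carried; the franchisor fails its burden.
The franchisee prevails on this issue.
Per-issue: Issue I → franchisee; Issue II → franchisor; Issue III → franchisee. The franchisee must prevail on a majority of issues; overall, the franchisee prevails.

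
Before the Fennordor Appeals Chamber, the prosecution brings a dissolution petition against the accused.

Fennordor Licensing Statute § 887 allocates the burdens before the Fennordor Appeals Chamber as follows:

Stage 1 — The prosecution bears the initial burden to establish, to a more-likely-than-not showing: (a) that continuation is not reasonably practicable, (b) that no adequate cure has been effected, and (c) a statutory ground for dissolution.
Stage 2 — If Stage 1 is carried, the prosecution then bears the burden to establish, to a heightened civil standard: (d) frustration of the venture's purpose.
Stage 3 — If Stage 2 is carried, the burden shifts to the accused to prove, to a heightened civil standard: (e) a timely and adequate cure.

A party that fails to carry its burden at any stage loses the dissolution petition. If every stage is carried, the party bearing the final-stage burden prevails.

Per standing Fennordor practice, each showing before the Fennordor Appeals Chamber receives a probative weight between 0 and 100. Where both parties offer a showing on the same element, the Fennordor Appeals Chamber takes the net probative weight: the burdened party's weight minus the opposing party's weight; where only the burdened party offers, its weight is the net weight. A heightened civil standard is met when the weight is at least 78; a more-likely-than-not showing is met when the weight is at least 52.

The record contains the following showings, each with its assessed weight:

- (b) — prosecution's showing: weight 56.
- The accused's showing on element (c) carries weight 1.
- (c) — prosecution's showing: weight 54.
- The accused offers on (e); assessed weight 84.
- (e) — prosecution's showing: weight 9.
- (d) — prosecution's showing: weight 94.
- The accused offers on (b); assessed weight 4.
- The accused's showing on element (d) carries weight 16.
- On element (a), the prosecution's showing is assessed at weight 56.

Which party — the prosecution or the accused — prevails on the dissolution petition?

Stage 1 (prosecution, a more-likely-than-not showing, weight is at least 52): (a) 56 ≥ 52 — meets; (b) net 56−4=52 ≥ 52 — meets; (c) net 54−1=53 ≥ 52 — meets.
  Stage 1 is satisfied; the prosecution continues to bear the burden.
Stage 2 (prosecution, a heightened civil standard, weight is at least 78): (d) net 94−16=78 ≥ 78 — meets.
  All elements met. The burden passes to the accused.
Stage 3 (accused, a heightened civil standard, weight is at least 78): (e) net 84−9=75 < 78 — fails.
  Not every element is met, so the accused fails to carry Stage 3.
So the prosecution prevails.

prosecution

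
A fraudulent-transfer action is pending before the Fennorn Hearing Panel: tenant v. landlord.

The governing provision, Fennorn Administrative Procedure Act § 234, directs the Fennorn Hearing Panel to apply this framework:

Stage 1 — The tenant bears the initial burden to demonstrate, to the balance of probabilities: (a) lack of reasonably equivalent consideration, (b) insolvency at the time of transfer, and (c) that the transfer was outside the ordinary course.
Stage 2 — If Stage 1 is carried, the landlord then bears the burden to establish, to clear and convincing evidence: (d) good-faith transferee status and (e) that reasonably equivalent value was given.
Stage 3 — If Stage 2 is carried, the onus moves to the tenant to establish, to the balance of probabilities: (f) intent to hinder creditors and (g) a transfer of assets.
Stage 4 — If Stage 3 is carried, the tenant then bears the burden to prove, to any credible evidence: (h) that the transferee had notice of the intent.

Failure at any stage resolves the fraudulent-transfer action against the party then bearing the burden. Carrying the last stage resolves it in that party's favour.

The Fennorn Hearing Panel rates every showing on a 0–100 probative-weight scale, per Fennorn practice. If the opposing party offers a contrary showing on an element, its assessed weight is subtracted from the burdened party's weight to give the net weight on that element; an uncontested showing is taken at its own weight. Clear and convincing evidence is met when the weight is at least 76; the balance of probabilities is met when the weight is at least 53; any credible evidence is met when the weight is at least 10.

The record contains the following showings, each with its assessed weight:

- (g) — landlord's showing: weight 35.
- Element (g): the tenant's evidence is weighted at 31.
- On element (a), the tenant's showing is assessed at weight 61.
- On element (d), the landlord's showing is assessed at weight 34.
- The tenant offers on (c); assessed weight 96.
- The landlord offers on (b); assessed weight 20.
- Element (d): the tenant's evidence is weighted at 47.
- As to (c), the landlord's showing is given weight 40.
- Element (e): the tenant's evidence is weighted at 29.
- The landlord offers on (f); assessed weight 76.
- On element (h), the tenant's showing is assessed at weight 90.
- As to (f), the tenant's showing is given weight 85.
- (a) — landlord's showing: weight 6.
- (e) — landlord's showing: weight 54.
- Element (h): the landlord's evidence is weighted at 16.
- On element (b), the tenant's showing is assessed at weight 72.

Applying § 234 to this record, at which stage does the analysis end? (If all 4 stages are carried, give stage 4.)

stage 1

Stage 1 — burden on tenant; standard: the balance of probabilities (weight is at least 53).
    (a): 61 − 6 = 55 ≥ 53 [met]
    (b): 72 − 20 = 52 < 53 [not met]
    (c): 96 − 40 = 56 ≥ 53 [met]
  The tenant does not carry Stage 1.
The analysis ends at Stage 1; the landlord prevails.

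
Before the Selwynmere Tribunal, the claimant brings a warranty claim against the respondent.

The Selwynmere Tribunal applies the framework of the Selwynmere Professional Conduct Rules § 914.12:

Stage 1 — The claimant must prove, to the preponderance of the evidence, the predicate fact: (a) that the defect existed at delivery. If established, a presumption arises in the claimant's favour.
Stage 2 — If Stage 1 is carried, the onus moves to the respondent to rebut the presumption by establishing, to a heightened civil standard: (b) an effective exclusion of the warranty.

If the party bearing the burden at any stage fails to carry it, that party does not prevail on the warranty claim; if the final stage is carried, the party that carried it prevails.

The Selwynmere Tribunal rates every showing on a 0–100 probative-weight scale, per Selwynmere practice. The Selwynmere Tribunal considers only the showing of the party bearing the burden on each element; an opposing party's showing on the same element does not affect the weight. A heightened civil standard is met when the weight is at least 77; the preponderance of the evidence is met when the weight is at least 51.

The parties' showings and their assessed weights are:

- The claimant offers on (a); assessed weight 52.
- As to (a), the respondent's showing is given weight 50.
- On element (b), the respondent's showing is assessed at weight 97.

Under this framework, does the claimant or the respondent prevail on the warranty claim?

Stage 1 (claimant, the preponderance of the evidence, weight is at least 51): (a) 52 (respondent's 50 disregarded) ≥ 51 — meets.
  Stage 1 is satisfied; the onus moves to the respondent.
Stage 2 (respondent, a heightened civil standard, weight is at least 77): (b) 97 ≥ 77 — meets.
  Stage 2 carried; the final stage is satisfied.
All stages carried — the respondent prevails.

respondent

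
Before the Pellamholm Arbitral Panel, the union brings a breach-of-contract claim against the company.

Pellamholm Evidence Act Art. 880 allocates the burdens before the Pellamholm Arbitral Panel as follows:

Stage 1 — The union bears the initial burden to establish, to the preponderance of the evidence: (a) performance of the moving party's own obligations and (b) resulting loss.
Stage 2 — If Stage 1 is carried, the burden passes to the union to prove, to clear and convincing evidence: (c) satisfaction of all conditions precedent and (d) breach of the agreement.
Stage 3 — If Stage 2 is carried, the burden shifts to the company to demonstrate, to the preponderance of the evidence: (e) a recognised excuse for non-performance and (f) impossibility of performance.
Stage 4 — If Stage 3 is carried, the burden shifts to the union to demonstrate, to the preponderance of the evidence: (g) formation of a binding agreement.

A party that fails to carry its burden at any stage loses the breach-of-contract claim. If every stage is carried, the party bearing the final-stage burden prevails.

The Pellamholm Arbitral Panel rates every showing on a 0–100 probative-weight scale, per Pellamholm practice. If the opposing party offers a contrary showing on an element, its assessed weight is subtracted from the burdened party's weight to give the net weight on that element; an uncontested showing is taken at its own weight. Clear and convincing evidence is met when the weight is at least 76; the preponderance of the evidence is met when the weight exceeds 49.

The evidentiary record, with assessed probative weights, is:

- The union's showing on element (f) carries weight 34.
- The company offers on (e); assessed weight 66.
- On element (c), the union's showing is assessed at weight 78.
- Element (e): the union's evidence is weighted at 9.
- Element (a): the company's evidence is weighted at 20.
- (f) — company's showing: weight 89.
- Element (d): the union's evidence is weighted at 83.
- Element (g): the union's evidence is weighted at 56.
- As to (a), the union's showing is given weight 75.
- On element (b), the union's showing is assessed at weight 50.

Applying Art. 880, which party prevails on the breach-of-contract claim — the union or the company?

union

Stage 1 (union, the preponderance of the evidence, weight exceeds 49): (a) net 75−20=55 > 49 — meets; (b) 50 > 49 — meets.
  All elements met. The union retains the burden for Stage 2.
Stage 2 (union, clear and convincing evidence, weight is at least 76): (c) 78 ≥ 76 — meets; (d) 83 ≥ 76 — meets.
  All elements met. The burden passes to the company.
Stage 3 (company, the preponderance of the evidence, weight exceeds 49): (e) net 66−9=57 > 49 — meets; (f) net 89−34=55 > 49 — meets.
  The company carries Stage 3; the union now bears the burden.
Stage 4 (union, the preponderance of the evidence, weight exceeds 49): (g) 56 > 49 — meets.
  Stage 4 carried; the final stage is satisfied.
With every stage satisfied, the union prevails.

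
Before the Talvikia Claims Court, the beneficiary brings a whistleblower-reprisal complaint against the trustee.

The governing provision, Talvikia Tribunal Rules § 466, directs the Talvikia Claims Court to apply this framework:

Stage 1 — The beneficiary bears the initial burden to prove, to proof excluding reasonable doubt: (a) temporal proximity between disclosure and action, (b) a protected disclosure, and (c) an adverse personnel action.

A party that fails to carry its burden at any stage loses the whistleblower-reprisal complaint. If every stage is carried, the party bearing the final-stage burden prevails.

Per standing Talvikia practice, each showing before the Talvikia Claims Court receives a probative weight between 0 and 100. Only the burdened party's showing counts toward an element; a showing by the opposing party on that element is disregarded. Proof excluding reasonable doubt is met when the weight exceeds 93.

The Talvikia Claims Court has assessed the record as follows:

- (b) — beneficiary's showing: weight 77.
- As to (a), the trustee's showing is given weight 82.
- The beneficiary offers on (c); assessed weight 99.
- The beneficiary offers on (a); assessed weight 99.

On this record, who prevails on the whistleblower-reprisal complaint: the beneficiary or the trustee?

trustee

At Stage 1 the beneficiary must meet proof excluding reasonable doubt (weight exceeds 93): on (a) the weight is 99 (the trustee's 82 is given no effect), which does exceed 93, so (a) meets the standard; on (b) the weight is 77, ≤ 93, so (b) does not meet the standard; on (c) the weight is 99, > 93, so (c) meets the standard.
  The beneficiary does not carry Stage 1.
The trustee prevails.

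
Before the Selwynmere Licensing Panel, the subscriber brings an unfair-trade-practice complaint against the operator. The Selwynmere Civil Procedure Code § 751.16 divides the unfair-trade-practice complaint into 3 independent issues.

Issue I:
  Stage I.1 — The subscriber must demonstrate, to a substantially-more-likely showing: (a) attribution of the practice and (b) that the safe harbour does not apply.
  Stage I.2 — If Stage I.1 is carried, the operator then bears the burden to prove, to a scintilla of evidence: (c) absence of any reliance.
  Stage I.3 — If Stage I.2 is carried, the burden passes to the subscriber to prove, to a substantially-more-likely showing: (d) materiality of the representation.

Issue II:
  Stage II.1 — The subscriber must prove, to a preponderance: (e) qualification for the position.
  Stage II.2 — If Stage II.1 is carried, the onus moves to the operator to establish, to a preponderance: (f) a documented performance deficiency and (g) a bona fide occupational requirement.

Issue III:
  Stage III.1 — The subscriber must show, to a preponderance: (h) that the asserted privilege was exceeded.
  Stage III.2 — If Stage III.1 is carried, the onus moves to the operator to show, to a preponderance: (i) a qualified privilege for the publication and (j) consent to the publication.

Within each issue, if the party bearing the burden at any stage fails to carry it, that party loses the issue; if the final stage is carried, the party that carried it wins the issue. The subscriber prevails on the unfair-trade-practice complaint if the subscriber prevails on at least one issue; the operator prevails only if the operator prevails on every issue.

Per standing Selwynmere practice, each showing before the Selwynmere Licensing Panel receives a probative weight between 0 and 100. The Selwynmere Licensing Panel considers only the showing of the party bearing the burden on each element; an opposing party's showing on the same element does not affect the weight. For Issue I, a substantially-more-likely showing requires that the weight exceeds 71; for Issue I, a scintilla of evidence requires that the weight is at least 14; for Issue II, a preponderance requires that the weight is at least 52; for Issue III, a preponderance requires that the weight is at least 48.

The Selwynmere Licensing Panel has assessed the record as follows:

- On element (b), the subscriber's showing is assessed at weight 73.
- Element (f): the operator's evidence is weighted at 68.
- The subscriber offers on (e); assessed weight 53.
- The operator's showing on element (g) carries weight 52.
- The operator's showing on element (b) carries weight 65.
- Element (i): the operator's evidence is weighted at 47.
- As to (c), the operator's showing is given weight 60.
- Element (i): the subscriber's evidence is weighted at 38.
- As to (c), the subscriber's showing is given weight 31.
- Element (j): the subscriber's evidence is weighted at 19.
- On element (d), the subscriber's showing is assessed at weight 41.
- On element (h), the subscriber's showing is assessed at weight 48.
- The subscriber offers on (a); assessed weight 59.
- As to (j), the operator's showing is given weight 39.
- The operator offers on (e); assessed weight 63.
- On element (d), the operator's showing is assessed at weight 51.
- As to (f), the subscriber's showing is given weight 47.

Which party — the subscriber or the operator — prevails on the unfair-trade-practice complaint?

— Issue I —
Stage I.1 (subscriber, a substantially-more-likely showing, weight exceeds 71): (a) 59 ≤ 71 — fails; (b) 73 (operator's 65 disregarded) > 71 — meets.
  Not every element is met, so the subscriber fails to carry Stage I.1.
So the operator prevails on this issue.
— Issue II —
Stage II.1 (subscriber, a preponderance, weight is at least 52): (e) 53 (operator's 63 disregarded) ≥ 52 — meets.
  All elements met. The burden passes to the operator.
Stage II.2 (operator, a preponderance, weight is at least 52): (f) 68 (subscriber's 47 disregarded) ≥ 52 — meets; (g) 52 ≥ 52 — meets.
  Stage II.2 carried; the final stage is satisfied.
With every stage satisfied, the operator prevails on this issue.
— Issue III —
At Stage III.1 the subscriber must meet a preponderance (weight is at least 48): on (h) the weight is 48, ≥ 48, so (h) meets the standard.
  Stage III.1 carried; the burden shifts to the operator.
At Stage III.2 the operator must meet a preponderance (weight is at least 48): on (i) the weight is 47 (the subscriber's 38 is given no effect), < 48, so (i) does not meet the standard; on (j) the weight is 39 (the subscriber's 19 is given no effect), < 48, so (j) does not meet the standard.
  Stage III.2 not carried; the operator fails its burden.
So the subscriber prevails on this issue.
Per-issue: Issue I → operator; Issue II → operator; Issue III → subscriber. The subscriber must prevail on at least one issue; overall, the subscriber prevails.

subscriber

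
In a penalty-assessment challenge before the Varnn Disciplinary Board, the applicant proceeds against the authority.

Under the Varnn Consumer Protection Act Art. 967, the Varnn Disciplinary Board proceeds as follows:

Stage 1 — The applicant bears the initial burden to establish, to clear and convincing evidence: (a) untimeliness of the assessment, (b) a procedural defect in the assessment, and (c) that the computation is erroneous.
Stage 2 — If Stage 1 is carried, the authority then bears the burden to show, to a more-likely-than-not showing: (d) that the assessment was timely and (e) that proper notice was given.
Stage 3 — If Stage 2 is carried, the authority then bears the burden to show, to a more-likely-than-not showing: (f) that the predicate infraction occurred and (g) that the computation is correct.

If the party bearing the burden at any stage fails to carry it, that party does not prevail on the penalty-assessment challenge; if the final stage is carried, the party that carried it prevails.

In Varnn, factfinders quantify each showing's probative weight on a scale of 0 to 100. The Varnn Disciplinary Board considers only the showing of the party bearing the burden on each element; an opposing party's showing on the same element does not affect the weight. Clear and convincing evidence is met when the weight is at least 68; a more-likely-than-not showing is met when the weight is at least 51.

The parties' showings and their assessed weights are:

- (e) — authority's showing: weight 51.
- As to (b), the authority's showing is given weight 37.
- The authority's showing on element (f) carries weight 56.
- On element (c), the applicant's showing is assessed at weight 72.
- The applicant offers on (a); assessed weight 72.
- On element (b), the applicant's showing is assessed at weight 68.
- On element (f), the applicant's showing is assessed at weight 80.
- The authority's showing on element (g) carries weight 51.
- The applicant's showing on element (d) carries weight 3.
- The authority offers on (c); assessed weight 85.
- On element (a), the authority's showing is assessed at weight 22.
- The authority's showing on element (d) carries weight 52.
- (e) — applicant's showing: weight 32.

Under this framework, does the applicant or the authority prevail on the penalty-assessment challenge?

authority

At Stage 1 the applicant must meet clear and convincing evidence (weight is at least 68): on (a) the weight is 72 (the authority's 22 is given no effect), which does reach 68, so (a) meets the standard; on (b) the weight is 68 (the authority's 37 is given no effect), ≥ 68, so (b) meets the standard; on (c) the weight is 72 (the authority's 85 is given no effect), ≥ 68, so (c) meets the standard.
  Stage 1 carried; the burden shifts to the authority.
At Stage 2 the authority must meet a more-likely-than-not showing (weight is at least 51): on (d) the weight is 52 (the applicant's 3 is given no effect), which does reach 51, so (d) meets the standard; on (e) the weight is 51 (the applicant's 32 is given no effect), which does reach 51, so (e) meets the standard.
  All elements met. The authority retains the burden for Stage 3.
At Stage 3 the authority must meet a more-likely-than-not showing (weight is at least 51): on (f) the weight is 56 (the applicant's 80 is given no effect), ≥ 51, so (f) meets the standard; on (g) the weight is 51, which does reach 51, so (g) meets the standard.
  All elements met at the final stage.
With every stage satisfied, the authority prevails.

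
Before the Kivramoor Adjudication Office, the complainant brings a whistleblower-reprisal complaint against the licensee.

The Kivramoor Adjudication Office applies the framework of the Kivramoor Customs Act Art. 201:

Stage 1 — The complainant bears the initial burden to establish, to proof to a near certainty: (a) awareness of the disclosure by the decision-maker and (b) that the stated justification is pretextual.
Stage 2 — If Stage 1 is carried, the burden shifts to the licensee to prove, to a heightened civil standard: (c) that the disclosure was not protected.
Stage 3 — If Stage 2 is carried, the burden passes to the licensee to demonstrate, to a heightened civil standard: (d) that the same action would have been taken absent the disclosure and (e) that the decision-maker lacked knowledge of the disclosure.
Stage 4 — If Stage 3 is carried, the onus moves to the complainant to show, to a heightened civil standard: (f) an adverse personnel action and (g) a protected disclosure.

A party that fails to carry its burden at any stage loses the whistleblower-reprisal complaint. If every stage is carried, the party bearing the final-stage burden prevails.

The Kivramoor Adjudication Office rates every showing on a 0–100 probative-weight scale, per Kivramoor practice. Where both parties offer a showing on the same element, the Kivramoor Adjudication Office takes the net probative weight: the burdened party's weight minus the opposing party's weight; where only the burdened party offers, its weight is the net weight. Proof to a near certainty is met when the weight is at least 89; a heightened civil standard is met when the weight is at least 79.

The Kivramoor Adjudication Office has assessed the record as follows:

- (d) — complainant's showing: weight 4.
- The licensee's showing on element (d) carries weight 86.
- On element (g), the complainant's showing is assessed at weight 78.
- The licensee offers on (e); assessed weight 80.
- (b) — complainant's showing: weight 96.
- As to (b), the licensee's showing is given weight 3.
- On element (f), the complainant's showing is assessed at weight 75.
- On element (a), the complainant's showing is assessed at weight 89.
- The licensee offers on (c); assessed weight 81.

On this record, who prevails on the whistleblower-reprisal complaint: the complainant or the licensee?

Stage 1 — burden on complainant; standard: proof to a near certainty (weight is at least 89).
    (a): 89 ≥ 89 [met]
    (b): 96 − 3 = 93 ≥ 89 [met]
  Stage 1 is satisfied; the onus moves to the licensee.
Stage 2 — burden on licensee; standard: a heightened civil standard (weight is at least 79).
    (c): 81 ≥ 79 [met]
  Stage 2 is satisfied; the licensee continues to bear the burden.
Stage 3 — burden on licensee; standard: a heightened civil standard (weight is at least 79).
    (d): 86 − 4 = 82 ≥ 79 [met]
    (e): 80 ≥ 79 [met]
  The licensee carries Stage 3; the complainant now bears the burden.
Stage 4 — burden on complainant; standard: a heightened civil standard (weight is at least 79).
    (f): 75 < 79 [not met]
    (g): 78 < 79 [not met]
  The complainant does not carry Stage 4.
The analysis ends at Stage 4; the licensee prevails.

licensee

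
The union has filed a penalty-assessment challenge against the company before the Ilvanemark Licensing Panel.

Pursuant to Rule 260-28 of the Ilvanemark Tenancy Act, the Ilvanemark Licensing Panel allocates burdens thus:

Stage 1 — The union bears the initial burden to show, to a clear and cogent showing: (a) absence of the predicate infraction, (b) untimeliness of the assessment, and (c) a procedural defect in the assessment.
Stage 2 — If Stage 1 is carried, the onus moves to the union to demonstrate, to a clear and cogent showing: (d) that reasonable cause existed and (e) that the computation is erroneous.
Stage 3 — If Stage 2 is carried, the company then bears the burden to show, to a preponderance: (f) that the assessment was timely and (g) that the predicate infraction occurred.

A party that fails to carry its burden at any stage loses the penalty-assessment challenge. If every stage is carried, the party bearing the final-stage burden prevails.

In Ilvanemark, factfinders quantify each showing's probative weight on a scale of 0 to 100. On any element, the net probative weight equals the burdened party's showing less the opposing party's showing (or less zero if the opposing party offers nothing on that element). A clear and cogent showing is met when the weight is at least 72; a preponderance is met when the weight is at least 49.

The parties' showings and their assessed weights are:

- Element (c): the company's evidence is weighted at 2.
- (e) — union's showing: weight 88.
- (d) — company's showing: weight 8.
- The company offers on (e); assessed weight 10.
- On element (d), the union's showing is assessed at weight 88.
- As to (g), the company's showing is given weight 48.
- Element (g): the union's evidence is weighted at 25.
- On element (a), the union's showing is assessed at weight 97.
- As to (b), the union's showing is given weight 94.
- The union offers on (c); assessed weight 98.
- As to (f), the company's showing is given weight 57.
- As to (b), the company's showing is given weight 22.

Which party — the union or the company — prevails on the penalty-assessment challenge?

union

Stage 1 (union, a clear and cogent showing, weight is at least 72): (a) 97 ≥ 72 — meets; (b) net 94−22=72 ≥ 72 — meets; (c) net 98−2=96 ≥ 72 — meets.
  Stage 1 carried; the burden remains with the union.
Stage 2 (union, a clear and cogent showing, weight is at least 72): (d) net 88−8=80 ≥ 72 — meets; (e) net 88−10=78 ≥ 72 — meets.
  Stage 2 is satisfied; the onus moves to the company.
Stage 3 (company, a preponderance, weight is at least 49): (f) 57 ≥ 49 — meets; (g) net 48−25=23 < 49 — fails.
  Not every element is met, so the company fails to carry Stage 3.
The union prevails.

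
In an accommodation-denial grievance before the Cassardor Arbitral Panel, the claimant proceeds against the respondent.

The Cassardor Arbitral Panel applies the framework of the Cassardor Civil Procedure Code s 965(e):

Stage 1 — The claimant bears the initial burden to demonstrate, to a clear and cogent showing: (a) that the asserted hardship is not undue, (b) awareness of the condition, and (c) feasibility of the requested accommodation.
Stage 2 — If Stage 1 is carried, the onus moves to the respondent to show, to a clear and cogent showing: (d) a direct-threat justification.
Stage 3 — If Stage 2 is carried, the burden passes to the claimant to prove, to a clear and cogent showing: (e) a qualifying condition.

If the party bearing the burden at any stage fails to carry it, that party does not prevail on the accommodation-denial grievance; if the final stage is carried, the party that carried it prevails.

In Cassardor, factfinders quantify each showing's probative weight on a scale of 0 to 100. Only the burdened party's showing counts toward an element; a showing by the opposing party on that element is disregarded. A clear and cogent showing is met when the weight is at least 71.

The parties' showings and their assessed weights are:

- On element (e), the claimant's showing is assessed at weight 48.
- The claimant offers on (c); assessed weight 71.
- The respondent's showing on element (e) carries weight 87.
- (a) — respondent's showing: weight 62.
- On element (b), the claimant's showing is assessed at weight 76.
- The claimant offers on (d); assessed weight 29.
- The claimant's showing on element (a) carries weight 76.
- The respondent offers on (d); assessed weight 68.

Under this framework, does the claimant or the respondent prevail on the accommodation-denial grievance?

claimant

Stage 1 (claimant, a clear and cogent showing, weight is at least 71): (a) 76 (respondent's 62 disregarded) ≥ 71 — meets; (b) 76 ≥ 71 — meets; (c) 71 ≥ 71 — meets.
  All elements met. The burden passes to the respondent.
Stage 2 (respondent, a clear and cogent showing, weight is at least 71): (d) 68 (claimant's 29 disregarded) < 71 — fails.
  Stage 2 not carried; the respondent fails its burden.
So the claimant prevails.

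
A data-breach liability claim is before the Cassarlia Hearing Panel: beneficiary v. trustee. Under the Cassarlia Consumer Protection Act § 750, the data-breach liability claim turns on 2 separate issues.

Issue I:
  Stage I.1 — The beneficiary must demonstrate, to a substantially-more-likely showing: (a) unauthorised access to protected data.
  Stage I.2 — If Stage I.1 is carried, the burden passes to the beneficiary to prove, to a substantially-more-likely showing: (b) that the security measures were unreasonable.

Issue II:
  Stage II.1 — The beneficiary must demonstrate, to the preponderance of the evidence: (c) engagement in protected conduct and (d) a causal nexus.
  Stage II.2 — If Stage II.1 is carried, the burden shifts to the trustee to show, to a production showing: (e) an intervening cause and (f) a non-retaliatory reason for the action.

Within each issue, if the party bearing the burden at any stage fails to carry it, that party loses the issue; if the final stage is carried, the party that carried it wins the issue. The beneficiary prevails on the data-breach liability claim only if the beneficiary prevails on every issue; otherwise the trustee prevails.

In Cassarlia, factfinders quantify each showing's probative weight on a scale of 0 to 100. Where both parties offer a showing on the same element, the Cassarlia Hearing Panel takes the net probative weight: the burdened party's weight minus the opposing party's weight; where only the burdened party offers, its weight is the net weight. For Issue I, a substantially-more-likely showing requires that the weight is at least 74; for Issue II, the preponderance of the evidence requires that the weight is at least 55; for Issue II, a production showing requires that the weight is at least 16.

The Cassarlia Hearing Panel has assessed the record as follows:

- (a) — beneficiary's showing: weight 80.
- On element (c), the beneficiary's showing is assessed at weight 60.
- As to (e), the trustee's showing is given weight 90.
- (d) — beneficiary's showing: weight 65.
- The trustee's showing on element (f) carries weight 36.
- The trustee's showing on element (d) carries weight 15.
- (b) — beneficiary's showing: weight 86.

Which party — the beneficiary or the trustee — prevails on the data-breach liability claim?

trustee

— Issue I —
Stage I.1 — burden on beneficiary; standard: a substantially-more-likely showing (weight is at least 74).
    (a): 80 ≥ 74 [met]
  Stage I.1 is satisfied; the beneficiary continues to bear the burden.
Stage I.2 — burden on beneficiary; standard: a substantially-more-likely showing (weight is at least 74).
    (b): 86 ≥ 74 [met]
  All elements met at the final stage.
Every stage carried; the beneficiary prevails on this issue.
— Issue II —
Stage II.1 (beneficiary, the preponderance of the evidence, weight is at least 55): (c) 60 ≥ 55 — meets; (d) net 65−15=50 < 55 — fails.
  The beneficiary does not carry Stage II.1.
The analysis ends at Stage II.1; the trustee prevails on this issue.
Per-issue: Issue I → beneficiary; Issue II → trustee. The beneficiary must prevail on every issue; overall, the trustee prevails.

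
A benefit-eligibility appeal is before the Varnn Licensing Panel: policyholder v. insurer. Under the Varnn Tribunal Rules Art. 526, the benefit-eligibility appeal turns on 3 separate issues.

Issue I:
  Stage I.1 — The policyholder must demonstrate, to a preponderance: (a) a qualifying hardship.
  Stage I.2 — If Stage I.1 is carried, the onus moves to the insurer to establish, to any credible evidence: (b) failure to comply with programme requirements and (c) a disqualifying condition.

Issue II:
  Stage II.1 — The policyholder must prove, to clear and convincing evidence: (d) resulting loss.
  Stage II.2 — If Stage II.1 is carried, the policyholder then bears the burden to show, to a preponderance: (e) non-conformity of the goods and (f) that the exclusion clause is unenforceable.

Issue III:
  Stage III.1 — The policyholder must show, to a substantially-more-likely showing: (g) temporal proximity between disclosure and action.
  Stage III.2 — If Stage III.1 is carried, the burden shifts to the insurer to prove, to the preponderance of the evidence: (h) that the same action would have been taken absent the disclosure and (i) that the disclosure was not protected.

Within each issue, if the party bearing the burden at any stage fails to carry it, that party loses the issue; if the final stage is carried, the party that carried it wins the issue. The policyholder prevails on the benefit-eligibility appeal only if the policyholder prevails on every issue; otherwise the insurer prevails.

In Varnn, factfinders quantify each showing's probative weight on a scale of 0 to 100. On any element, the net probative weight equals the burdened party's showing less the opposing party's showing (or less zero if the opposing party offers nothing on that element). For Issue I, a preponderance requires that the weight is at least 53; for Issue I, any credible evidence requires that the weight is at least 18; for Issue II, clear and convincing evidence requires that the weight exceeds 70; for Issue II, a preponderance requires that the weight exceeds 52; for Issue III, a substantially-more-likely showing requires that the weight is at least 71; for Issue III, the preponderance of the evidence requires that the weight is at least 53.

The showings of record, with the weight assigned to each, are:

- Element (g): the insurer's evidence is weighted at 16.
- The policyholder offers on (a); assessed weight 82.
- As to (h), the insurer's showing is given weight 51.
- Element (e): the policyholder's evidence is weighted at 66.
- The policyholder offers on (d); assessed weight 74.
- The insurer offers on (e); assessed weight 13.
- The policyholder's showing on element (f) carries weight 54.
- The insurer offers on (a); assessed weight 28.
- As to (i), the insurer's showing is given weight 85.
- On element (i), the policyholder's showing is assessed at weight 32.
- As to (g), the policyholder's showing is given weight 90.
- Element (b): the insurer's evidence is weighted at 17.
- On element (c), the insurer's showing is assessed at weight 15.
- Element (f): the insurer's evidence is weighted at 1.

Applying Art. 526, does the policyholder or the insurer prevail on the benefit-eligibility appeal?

policyholder

— Issue I —
Stage I.1 (policyholder, a preponderance, weight is at least 53): (a) net 82−28=54 ≥ 53 — meets.
  Stage I.1 carried; the burden shifts to the insurer.
Stage I.2 (insurer, any credible evidence, weight is at least 18): (b) 17 < 18 — fails; (c) 15 < 18 — fails.
  The insurer does not carry Stage I.2.
So the policyholder prevails on this issue.
— Issue II —
Stage II.1 — burden on policyholder; standard: clear and convincing evidence (weight exceeds 70).
    (d): 74 > 70 [met]
  Stage II.1 is satisfied; the policyholder continues to bear the burden.
Stage II.2 — burden on policyholder; standard: a preponderance (weight exceeds 52).
    (e): 66 − 13 = 53 > 52 [met]
    (f): 54 − 1 = 53 > 52 [met]
  The policyholder carries the last stage.
All stages carried — the policyholder prevails on this issue.
— Issue III —
Stage III.1 (policyholder, a substantially-more-likely showing, weight is at least 71): (g) net 90−16=74 ≥ 71 — meets.
  The policyholder carries Stage III.1; the insurer now bears the burden.
Stage III.2 (insurer, the preponderance of the evidence, weight is at least 53): (h) 51 < 53 — fails; (i) net 85−32=53 ≥ 53 — meets.
  Not every element is met, so the insurer fails to carry Stage III.2.
The analysis ends at Stage III.2; the policyholder prevails on this issue.
Per-issue: Issue I → policyholder; Issue II → policyholder; Issue III → policyholder. The policyholder must prevail on every issue; overall, the policyholder prevails.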